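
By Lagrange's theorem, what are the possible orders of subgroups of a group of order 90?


Lagrange's theorem: |H| divides |G|
|G| = 90
Divisors of 90: 1, 2, 3, 5, 6, 9, 10, 15, 18, 30, 45, 90

Possible subgroup orders: {1, 2, 3, 5, 6, 9, 10, 15, 18, 30, 45, 90}


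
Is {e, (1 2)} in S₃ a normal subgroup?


H = {e, (1 2)} in S₃
(1 3)(1 2)(1 3)⁻¹ = (2 3) ∉ {e, (1 2)}, so it is not normal

No, not a normal subgroup


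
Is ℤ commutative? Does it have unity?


integers form a commutative ring with unity 1; no zero divisors
Commutative: Yes
Integral domain: Yes
Has unity: Yes

ℤ: Commutative=Yes, Unity=Yes


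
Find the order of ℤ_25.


ℤ_n has n elements.

|ℤ_25| = 25


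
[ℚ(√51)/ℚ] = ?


√51 has minimal polynomial x² - 51 (irreducible over ℚ since 51 is squarefree)

[ℚ(√51)/ℚ] = 2


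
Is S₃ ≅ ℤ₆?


Comparing S₃ and ℤ₆:
S₃ is non-abelian, ℤ₆ is abelian

No, S₃ ≇ ℤ₆


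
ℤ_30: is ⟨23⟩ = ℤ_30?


g generates ℤ_n iff gcd(g, n) = 1
gcd(23, 30) = 1
Since gcd = 1, 23 is a generator.

Yes, 23 generates ℤ_30


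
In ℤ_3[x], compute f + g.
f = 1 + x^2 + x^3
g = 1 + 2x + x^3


Add coefficients mod 3:
x^0: 1 + 1 = 2 (mod 3)
x^1: 0 + 2 = 2 (mod 3)
x^2: 1 + 0 = 1 (mod 3)
x^3: 1 + 1 = 2 (mod 3)
Result: 2 + 2x + x^2 + 2x^3

f + g = 2 + 2x + x^2 + 2x^3


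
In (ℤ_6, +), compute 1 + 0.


Operation: addition mod 6
1 + 0 = (a + b) mod 6 with a = 1, b = 0

1 + 0 = 1


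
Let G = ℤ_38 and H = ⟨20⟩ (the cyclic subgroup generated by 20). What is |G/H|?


|⟨20⟩| = n / gcd(20, 38) = 38 / 2 = 19
H is normal (ℤ_38 is abelian).
|G/H| = |G| / |H| = 38 / 19 = 2

|G/H| = 2


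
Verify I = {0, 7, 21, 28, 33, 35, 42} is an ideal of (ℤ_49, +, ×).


Check ideal conditions for I = {0, 7, 21, 28, 33, 35, 42} in ℤ_49:
(1) I is an additive subgroup? No
(2) For r ∈ ℤ_49 and a ∈ I: r·a ∈ I? No  [counterexample: r=2, a=7, r·a mod 49 = 14 ∉ I]

No, I is not an ideal of ℤ_49


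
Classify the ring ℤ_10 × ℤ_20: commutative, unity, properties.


Direct product ring; commutative with unity (1,1); but (1,0)·(0,1) = (0,0) gives zero divisors, so not an integral domain
Commutative: Yes
Integral domain: No
Has unity: Yes

ℤ_10 × ℤ_20: Commutative=Yes, Unity=Yes


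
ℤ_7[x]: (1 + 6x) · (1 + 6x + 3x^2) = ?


Expand and collect like terms; reduce coefficients mod 7:
x^0: 1·1 = 1 ≡ 1 (mod 7)
x^1: 1·6 + 6·1 = 12 ≡ 5 (mod 7)
x^2: 1·3 + 6·6 = 39 ≡ 4 (mod 7)
x^3: 6·3 = 18 ≡ 4 (mod 7)
Result: 1 + 5x + 4x^2 + 4x^3

f · g = 1 + 5x + 4x^2 + 4x^3


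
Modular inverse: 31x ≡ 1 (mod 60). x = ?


Use the extended Euclidean algorithm to write 1 = 31·s + 60·t; then s mod 60 is the inverse.
Euclidean algorithm:
  31 = 0·60 + 31
  60 = 1·31 + 29
  31 = 1·29 + 2
  29 = 14·2 + 1
  2 = 2·1 + 0
gcd(31,60) = 1
Back-substitution gives: 31·(-29) + 60·(15) = 1
So 31⁻¹ ≡ -29 ≡ 31 (mod 60)
Check: 31 × 31 = 961 ≡ 1 (mod 60) ✓

31⁻¹ ≡ 31 (mod 60)


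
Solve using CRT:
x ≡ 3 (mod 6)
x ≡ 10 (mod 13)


m₁ = 6, m₂ = 13, gcd = 1, so CRT applies. M = m₁·m₂ = 78
Let M₁ = M/m₁ = 13, M₂ = M/m₂ = 6
Find y₁ ≡ M₁⁻¹ (mod m₁): 13⁻¹ ≡ 1 (mod 6)
Find y₂ ≡ M₂⁻¹ (mod m₂): 6⁻¹ ≡ 11 (mod 13)
x = a₁·M₁·y₁ + a₂·M₂·y₂ = 3·13·1 + 10·6·11 = 699
Reduce mod 78: x ≡ 75
Check: 75 mod 6 = 3 ✓, 75 mod 13 = 10 ✓

x ≡ 75 (mod 78)


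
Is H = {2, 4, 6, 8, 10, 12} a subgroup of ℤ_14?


Subgroup test for H = {2, 4, 6, 8, 10, 12} in (ℤ_14, +):
(1) 0 ∈ H? No
(2) Closure: for all a,b ∈ H, (a+b) mod 14 ∈ H? No  [counterexample: 2 + 12 = 0 ∉ H]
(3) Inverses: for all a ∈ H, -a mod 14 ∈ H? Yes

No, H is not a subgroup of ℤ_14


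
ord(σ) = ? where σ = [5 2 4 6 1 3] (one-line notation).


Cycle decomposition: (1 5) (3 4 6)
Cycle lengths: 2, 3
Order = lcm(2, 3) = 6

ord(σ) = 6


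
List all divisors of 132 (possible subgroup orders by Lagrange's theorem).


Lagrange's theorem: |H| divides |G|
|G| = 132
Divisors of 132: 1, 2, 3, 4, 6, 11, 12, 22, 33, 44, 66, 132

Possible subgroup orders: {1, 2, 3, 4, 6, 11, 12, 22, 33, 44, 66, 132}


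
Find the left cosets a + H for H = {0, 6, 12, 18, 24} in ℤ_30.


H = {0, 6, 12, 18, 24}, |H| = 5
Number of cosets = |G|/|H| = 30/5 = 6
0 + H = {0, 6, 12, 18, 24}
1 + H = {1, 7, 13, 19, 25}
2 + H = {2, 8, 14, 20, 26}
3 + H = {3, 9, 15, 21, 27}
4 + H = {4, 10, 16, 22, 28}
5 + H = {5, 11, 17, 23, 29}

Cosets: 0+H={0,6,12,18,24}; 1+H={1,7,13,19,25}; 2+H={2,8,14,20,26}; 3+H={3,9,15,21,27}; 4+H={4,10,16,22,28}; 5+H={5,11,17,23,29}


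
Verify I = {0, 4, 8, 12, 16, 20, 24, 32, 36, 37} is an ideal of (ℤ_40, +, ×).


Check ideal conditions for I = {0, 4, 8, 12, 16, 20, 24, 32, 36, 37} in ℤ_40:
(1) I is an additive subgroup? No
(2) For r ∈ ℤ_40 and a ∈ I: r·a ∈ I? No  [counterexample: r=2, a=37, r·a mod 40 = 34 ∉ I]

No, I is not an ideal of ℤ_40


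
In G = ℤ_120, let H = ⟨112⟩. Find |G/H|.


|⟨112⟩| = n / gcd(112, 120) = 120 / 8 = 15
H is normal (ℤ_120 is abelian).
|G/H| = |G| / |H| = 120 / 15 = 8

|G/H| = 8


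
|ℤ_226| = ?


ℤ_n has n elements.

|ℤ_226| = 226


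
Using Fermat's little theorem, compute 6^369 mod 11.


Fermat's little theorem: if p is prime and gcd(a,p)=1, then a^(p-1) ≡ 1 (mod p)
p = 11 is prime, gcd(6,11) = 1
Reduce exponent: 369 mod 10 = 9
So 6^369 ≡ 6^9 (mod 11)
6^9 mod 11 = 2

6^369 ≡ 2 (mod 11)


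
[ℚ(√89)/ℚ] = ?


√89 has minimal polynomial x² - 89 (irreducible over ℚ since 89 is squarefree)

[ℚ(√89)/ℚ] = 2


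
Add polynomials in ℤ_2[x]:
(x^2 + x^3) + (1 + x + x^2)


Add coefficients mod 2:
x^0: 0 + 1 = 1 (mod 2)
x^1: 0 + 1 = 1 (mod 2)
x^2: 1 + 1 = 0 (mod 2)
x^3: 1 + 0 = 1 (mod 2)
Result: 1 + x + x^3

f + g = 1 + x + x^3


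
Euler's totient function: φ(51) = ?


Factor n: 51 = 3 × 17
φ(n) = n · ∏(1 - 1/p) over distinct primes p | n
φ(51) = 51 · (1 - 1/3) · (1 - 1/17) = 32

φ(51) = 32


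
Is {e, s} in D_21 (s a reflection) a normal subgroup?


H = {e, s} in D_21 (s a reflection)
r·s·r⁻¹ = sr⁻² ≠ s for n ≥ 3, so {e, s} is not closed under conjugation

No, not a normal subgroup


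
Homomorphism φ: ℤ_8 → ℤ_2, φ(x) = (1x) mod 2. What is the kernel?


Kernel = preimage of identity
ker(φ) = {x ∈ ℤ_8 : 1x ≡ 0 (mod 2)}. Since 2 | 8, φ is well-defined. The kernel is the cyclic subgroup ⟨2⟩ of ℤ_8 (order 4), i.e. {0, 2, 4, 6}

ker(φ) = {0, 2, 4, 6}


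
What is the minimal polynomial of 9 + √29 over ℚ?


Let α = 9 + √29. Then α - 9 = √29, so (α - 9)² = 29, giving α² - 18α + 52 = 0. Degree 2 and α ∉ ℚ, so this is the minimal polynomial.

Minimal polynomial: x² - 18x + 52


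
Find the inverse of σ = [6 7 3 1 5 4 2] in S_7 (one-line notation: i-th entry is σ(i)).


To find σ⁻¹, swap domain and range:
σ(1) = 6 → σ⁻¹(6) = 1
σ(2) = 7 → σ⁻¹(7) = 2
σ(3) = 3 → σ⁻¹(3) = 3
σ(4) = 1 → σ⁻¹(1) = 4
σ(5) = 5 → σ⁻¹(5) = 5
σ(6) = 4 → σ⁻¹(4) = 6
σ(7) = 2 → σ⁻¹(2) = 7

σ⁻¹ = [4 7 3 6 5 1 2]


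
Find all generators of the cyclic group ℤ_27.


g generates ℤ_n iff gcd(g,n) = 1
Prime factors of 27: 3
Generators are g ∈ {1,...,26} not divisible by any of these primes.
Generators: {1, 2, 4, 5, 7, 8, 10, 11, 13, 14, 16, 17, 19, 20, 22, 23, 25, 26}
Number of generators = φ(27) = 18

Generators of ℤ_27 = {1, 2, 4, 5, 7, 8, 10, 11, 13, 14, 16, 17, 19, 20, 22, 23, 25, 26}


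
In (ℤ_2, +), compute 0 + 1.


Operation: addition mod 2
0 + 1 = (a + b) mod 2 with a = 0, b = 1

0 + 1 = 1


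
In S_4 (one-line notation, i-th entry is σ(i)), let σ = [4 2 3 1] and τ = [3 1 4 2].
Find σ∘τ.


σ∘τ: apply τ first, then σ
1 →τ 3 →σ 3
2 →τ 1 →σ 4
3 →τ 4 →σ 1
4 →τ 2 →σ 2

σ∘τ = [3 4 1 2]


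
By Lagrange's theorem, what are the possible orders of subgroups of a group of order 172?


Lagrange's theorem: |H| divides |G|
|G| = 172
Divisors of 172: 1, 2, 4, 43, 86, 172

Possible subgroup orders: {1, 2, 4, 43, 86, 172}


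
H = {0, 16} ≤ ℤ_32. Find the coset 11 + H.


11 + H = {11 + h (mod 32) : h ∈ H}
11+0=11, 11+16=27

11 + H = {11, 27}


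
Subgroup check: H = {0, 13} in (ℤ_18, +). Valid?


Subgroup test for H = {0, 13} in (ℤ_18, +):
(1) 0 ∈ H? Yes
(2) Closure: for all a,b ∈ H, (a+b) mod 18 ∈ H? No  [counterexample: 13 + 13 = 8 ∉ H]
(3) Inverses: for all a ∈ H, -a mod 18 ∈ H? No

No, H is not a subgroup of ℤ_18


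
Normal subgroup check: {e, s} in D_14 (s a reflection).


H = {e, s} in D_14 (s a reflection)
r·s·r⁻¹ = sr⁻² ≠ s for n ≥ 3, so {e, s} is not closed under conjugation

No, not a normal subgroup


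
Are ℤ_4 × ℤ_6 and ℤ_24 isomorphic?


Comparing ℤ_4 × ℤ_6 and ℤ_24:
gcd(4,6) = 2 ≠ 1. Max element order in ℤ_4×ℤ_6 is lcm(4,6) = 12 < 24, so it has no element of order 24

No, ℤ_4 × ℤ_6 ≇ ℤ_24


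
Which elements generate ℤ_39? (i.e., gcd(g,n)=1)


g generates ℤ_n iff gcd(g,n) = 1
Prime factors of 39: 3, 13
Generators are g ∈ {1,...,38} not divisible by any of these primes.
Generators: {1, 2, 4, 5, 7, 8, 10, 11, 14, 16, 17, 19, 20, 22, 23, 25, 28, 29, 31, 32, 34, 35, 37, 38}
Number of generators = φ(39) = 24

Generators of ℤ_39 = {1, 2, 4, 5, 7, 8, 10, 11, 14, 16, 17, 19, 20, 22, 23, 25, 28, 29, 31, 32, 34, 35, 37, 38}


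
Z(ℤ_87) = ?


Z(G) = {g ∈ G | gx = xg for all x ∈ G}
ℤ_87 is abelian, so Z(G) = G

Z(ℤ_87) = ℤ_87


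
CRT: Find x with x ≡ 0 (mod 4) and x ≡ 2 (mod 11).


m₁ = 4, m₂ = 11, gcd = 1, so CRT applies. M = m₁·m₂ = 44
Let M₁ = M/m₁ = 11, M₂ = M/m₂ = 4
Find y₁ ≡ M₁⁻¹ (mod m₁): 11⁻¹ ≡ 3 (mod 4)
Find y₂ ≡ M₂⁻¹ (mod m₂): 4⁻¹ ≡ 3 (mod 11)
x = a₁·M₁·y₁ + a₂·M₂·y₂ = 0·11·3 + 2·4·3 = 24
Reduce mod 44: x ≡ 24
Check: 24 mod 4 = 0 ✓, 24 mod 11 = 2 ✓

x ≡ 24 (mod 44)


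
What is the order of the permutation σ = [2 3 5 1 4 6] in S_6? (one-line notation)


Cycle decomposition: (1 2 3 5 4)
Cycle lengths: 5
Order = lcm(5) = 5

ord(σ) = 5


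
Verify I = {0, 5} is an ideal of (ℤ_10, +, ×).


Check ideal conditions for I = {0, 5} in ℤ_10:
(1) I is an additive subgroup? Yes
(2) For r ∈ ℤ_10 and a ∈ I: r·a ∈ I? Yes

Yes, I is an ideal of ℤ_10


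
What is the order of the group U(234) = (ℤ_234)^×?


U(n) is the group of units mod n; |U(n)| = φ(n)
|U(234)| = φ(234) = 72

|U(234) = (ℤ_234)^×| = 72


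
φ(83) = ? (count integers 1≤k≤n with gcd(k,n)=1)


Factor n: 83 = 83
φ(n) = n · ∏(1 - 1/p) over distinct primes p | n
φ(83) = 83 · (1 - 1/83) = 82

φ(83) = 82


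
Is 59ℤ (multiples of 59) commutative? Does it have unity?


59ℤ is a commutative ring under +,× but has no multiplicative identity (1 ∉ 59ℤ); it has no zero divisors, but without unity it is not an integral domain
Commutative: Yes
Integral domain: No
Has unity: No

59ℤ (multiples of 59): Commutative=Yes, Unity=No


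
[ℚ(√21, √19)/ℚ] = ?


[ℚ(√21,√19):ℚ] = [ℚ(√21,√19):ℚ(√21)]·[ℚ(√21):ℚ] = 2·2 = 4

[ℚ(√21, √19)/ℚ] = 4


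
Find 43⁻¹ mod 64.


Use the extended Euclidean algorithm to write 1 = 43·s + 64·t; then s mod 64 is the inverse.
Euclidean algorithm:
  43 = 0·64 + 43
  64 = 1·43 + 21
  43 = 2·21 + 1
  21 = 21·1 + 0
gcd(43,64) = 1
Back-substitution gives: 43·(3) + 64·(-2) = 1
So 43⁻¹ ≡ 3 ≡ 3 (mod 64)
Check: 43 × 3 = 129 ≡ 1 (mod 64) ✓

43⁻¹ ≡ 3 (mod 64)


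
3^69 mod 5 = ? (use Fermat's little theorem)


Fermat's little theorem: if p is prime and gcd(a,p)=1, then a^(p-1) ≡ 1 (mod p)
p = 5 is prime, gcd(3,5) = 1
Reduce exponent: 69 mod 4 = 1
So 3^69 ≡ 3^1 (mod 5)
3^1 mod 5 = 3

3^69 ≡ 3 (mod 5)


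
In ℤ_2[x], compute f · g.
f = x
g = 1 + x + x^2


Expand and collect like terms; reduce coefficients mod 2:
x^0: 0·1 = 0 ≡ 0 (mod 2)
x^1: 0·1 + 1·1 = 1 ≡ 1 (mod 2)
x^2: 0·1 + 1·1 = 1 ≡ 1 (mod 2)
x^3: 1·1 = 1 ≡ 1 (mod 2)
Result: x + x^2 + x^3

f · g = x + x^2 + x^3


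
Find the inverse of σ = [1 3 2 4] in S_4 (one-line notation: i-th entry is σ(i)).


To find σ⁻¹, swap domain and range:
σ(1) = 1 → σ⁻¹(1) = 1
σ(2) = 3 → σ⁻¹(3) = 2
σ(3) = 2 → σ⁻¹(2) = 3
σ(4) = 4 → σ⁻¹(4) = 4

σ⁻¹ = [1 3 2 4]


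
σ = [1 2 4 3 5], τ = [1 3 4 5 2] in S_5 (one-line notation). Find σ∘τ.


σ∘τ: apply τ first, then σ
1 →τ 1 →σ 1
2 →τ 3 →σ 4
3 →τ 4 →σ 3
4 →τ 5 →σ 5
5 →τ 2 →σ 2

σ∘τ = [1 4 3 5 2]


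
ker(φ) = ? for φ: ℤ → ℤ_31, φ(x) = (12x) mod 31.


Kernel = preimage of identity
ker(φ) = {x ∈ ℤ : 12x ≡ 0 (mod 31)}. gcd(12,31) = 1, so 12x ≡ 0 (mod 31) ⟺ x ≡ 0 (mod 31/1 = 31). Hence ker(φ) = 31ℤ

ker(φ) = 31ℤ


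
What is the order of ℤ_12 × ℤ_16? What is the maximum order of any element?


|ℤ_12 × ℤ_16| = 12 × 16 = 192
Max element order = lcm(12,16) = 48
Cyclic? No (gcd=4)

|ℤ_12×ℤ_16| = 192, max element order = 48


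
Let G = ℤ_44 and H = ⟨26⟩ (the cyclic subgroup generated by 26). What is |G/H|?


|⟨26⟩| = n / gcd(26, 44) = 44 / 2 = 22
H is normal (ℤ_44 is abelian).
|G/H| = |G| / |H| = 44 / 22 = 2

|G/H| = 2


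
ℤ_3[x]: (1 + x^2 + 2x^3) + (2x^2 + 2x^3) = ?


Add coefficients mod 3:
x^0: 1 + 0 = 1 (mod 3)
x^1: 0 + 0 = 0 (mod 3)
x^2: 1 + 2 = 0 (mod 3)
x^3: 2 + 2 = 1 (mod 3)
Result: 1 + x^3

f + g = 1 + x^3


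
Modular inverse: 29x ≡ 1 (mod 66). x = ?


Use the extended Euclidean algorithm to write 1 = 29·s + 66·t; then s mod 66 is the inverse.
Euclidean algorithm:
  29 = 0·66 + 29
  66 = 2·29 + 8
  29 = 3·8 + 5
  8 = 1·5 + 3
  5 = 1·3 + 2
  3 = 1·2 + 1
  2 = 2·1 + 0
gcd(29,66) = 1
Back-substitution gives: 29·(-25) + 66·(11) = 1
So 29⁻¹ ≡ -25 ≡ 41 (mod 66)
Check: 29 × 41 = 1189 ≡ 1 (mod 66) ✓

29⁻¹ ≡ 41 (mod 66)


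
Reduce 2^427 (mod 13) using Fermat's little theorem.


Fermat's little theorem: if p is prime and gcd(a,p)=1, then a^(p-1) ≡ 1 (mod p)
p = 13 is prime, gcd(2,13) = 1
Reduce exponent: 427 mod 12 = 7
So 2^427 ≡ 2^7 (mod 13)
2^7 mod 13 = 11

2^427 ≡ 11 (mod 13)


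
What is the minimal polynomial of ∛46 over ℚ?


∛46 satisfies x³ - 46 = 0, irreducible over ℚ (no rational root; 46 is not a perfect cube)

Minimal polynomial: x³ - 46


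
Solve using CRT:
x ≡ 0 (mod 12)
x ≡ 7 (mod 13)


m₁ = 12, m₂ = 13, gcd = 1, so CRT applies. M = m₁·m₂ = 156
Let M₁ = M/m₁ = 13, M₂ = M/m₂ = 12
Find y₁ ≡ M₁⁻¹ (mod m₁): 13⁻¹ ≡ 1 (mod 12)
Find y₂ ≡ M₂⁻¹ (mod m₂): 12⁻¹ ≡ 12 (mod 13)
x = a₁·M₁·y₁ + a₂·M₂·y₂ = 0·13·1 + 7·12·12 = 1008
Reduce mod 156: x ≡ 72
Check: 72 mod 12 = 0 ✓, 72 mod 13 = 7 ✓

x ≡ 72 (mod 156)


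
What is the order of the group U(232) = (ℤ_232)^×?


U(n) is the group of units mod n; |U(n)| = φ(n)
|U(232)| = φ(232) = 112

|U(232) = (ℤ_232)^×| = 112


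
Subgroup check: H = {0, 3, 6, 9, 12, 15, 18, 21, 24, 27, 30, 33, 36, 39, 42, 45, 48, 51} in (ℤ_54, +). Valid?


Subgroup test for H = {0, 3, 6, 9, 12, 15, 18, 21, 24, 27, 30, 33, 36, 39, 42, 45, 48, 51} in (ℤ_54, +):
(1) 0 ∈ H? Yes
(2) Closure: for all a,b ∈ H, (a+b) mod 54 ∈ H? Yes
(3) Inverses: for all a ∈ H, -a mod 54 ∈ H? Yes

Yes, H is a subgroup of ℤ_54


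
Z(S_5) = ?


Z(G) = {g ∈ G | gx = xg for all x ∈ G}
S_n is non-abelian for n ≥ 3; Z(S_5) is trivial

Z(S_5) = {e}


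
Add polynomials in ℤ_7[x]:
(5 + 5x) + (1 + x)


Add coefficients mod 7:
x^0: 5 + 1 = 6 (mod 7)
x^1: 5 + 1 = 6 (mod 7)
Result: 6 + 6x

f + g = 6 + 6x


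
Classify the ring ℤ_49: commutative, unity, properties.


ℤ_49 is a commutative ring with unity 1; 49 = 7×7 is composite, so 7·7 ≡ 0 gives zero divisors (not an integral domain)
Commutative: Yes
Integral domain: No
Has unity: Yes

ℤ_49: Commutative=Yes, Unity=Yes


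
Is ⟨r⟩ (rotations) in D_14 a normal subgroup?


H = ⟨r⟩ (rotations) in D_14
The rotation subgroup ⟨r⟩ has index 2 in D_14, so it is normal

Yes, normal subgroup


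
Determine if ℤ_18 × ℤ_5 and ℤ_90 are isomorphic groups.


Comparing ℤ_18 × ℤ_5 and ℤ_90:
gcd(18,5) = 1, so ℤ_18 × ℤ_5 ≅ ℤ_90 (CRT)

Yes, ℤ_18 × ℤ_5 ≅ ℤ_90


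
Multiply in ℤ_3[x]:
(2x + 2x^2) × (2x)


Expand and collect like terms; reduce coefficients mod 3:
x^0: 0·0 = 0 ≡ 0 (mod 3)
x^1: 0·2 + 2·0 = 0 ≡ 0 (mod 3)
x^2: 2·2 + 2·0 = 4 ≡ 1 (mod 3)
x^3: 2·2 = 4 ≡ 1 (mod 3)
Result: x^2 + x^3

f · g = x^2 + x^3


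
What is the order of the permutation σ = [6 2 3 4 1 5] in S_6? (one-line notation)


Cycle decomposition: (1 6 5)
Cycle lengths: 3
Order = lcm(3) = 3

ord(σ) = 3


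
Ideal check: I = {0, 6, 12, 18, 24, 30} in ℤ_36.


Check ideal conditions for I = {0, 6, 12, 18, 24, 30} in ℤ_36:
(1) I is an additive subgroup? Yes
(2) For r ∈ ℤ_36 and a ∈ I: r·a ∈ I? Yes

Yes, I is an ideal of ℤ_36


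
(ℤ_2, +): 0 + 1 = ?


Operation: addition mod 2
0 + 1 = (a + b) mod 2 with a = 0, b = 1

0 + 1 = 1


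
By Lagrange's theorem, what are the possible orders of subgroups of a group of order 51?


Lagrange's theorem: |H| divides |G|
|G| = 51
Divisors of 51: 1, 3, 17, 51

Possible subgroup orders: {1, 3, 17, 51}


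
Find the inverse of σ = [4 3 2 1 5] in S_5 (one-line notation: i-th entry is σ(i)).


To find σ⁻¹, swap domain and range:
σ(1) = 4 → σ⁻¹(4) = 1
σ(2) = 3 → σ⁻¹(3) = 2
σ(3) = 2 → σ⁻¹(2) = 3
σ(4) = 1 → σ⁻¹(1) = 4
σ(5) = 5 → σ⁻¹(5) = 5

σ⁻¹ = [4 3 2 1 5]


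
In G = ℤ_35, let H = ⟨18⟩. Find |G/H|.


|⟨18⟩| = n / gcd(18, 35) = 35 / 1 = 35
H is normal (ℤ_35 is abelian).
|G/H| = |G| / |H| = 35 / 35 = 1

|G/H| = 1


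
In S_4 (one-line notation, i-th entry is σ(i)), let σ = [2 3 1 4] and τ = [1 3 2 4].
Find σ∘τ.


σ∘τ: apply τ first, then σ
1 →τ 1 →σ 2
2 →τ 3 →σ 1
3 →τ 2 →σ 3
4 →τ 4 →σ 4

σ∘τ = [2 1 3 4]


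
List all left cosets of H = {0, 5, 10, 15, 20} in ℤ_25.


H = {0, 5, 10, 15, 20}, |H| = 5
Number of cosets = |G|/|H| = 25/5 = 5
0 + H = {0, 5, 10, 15, 20}
1 + H = {1, 6, 11, 16, 21}
2 + H = {2, 7, 12, 17, 22}
3 + H = {3, 8, 13, 18, 23}
4 + H = {4, 9, 14, 19, 24}

Cosets: 0+H={0,5,10,15,20}; 1+H={1,6,11,16,21}; 2+H={2,7,12,17,22}; 3+H={3,8,13,18,23}; 4+H={4,9,14,19,24}


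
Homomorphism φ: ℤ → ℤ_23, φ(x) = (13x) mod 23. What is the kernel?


Kernel = preimage of identity
ker(φ) = {x ∈ ℤ : 13x ≡ 0 (mod 23)}. gcd(13,23) = 1, so 13x ≡ 0 (mod 23) ⟺ x ≡ 0 (mod 23/1 = 23). Hence ker(φ) = 23ℤ

ker(φ) = 23ℤ


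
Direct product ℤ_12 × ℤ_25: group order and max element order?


|ℤ_12 × ℤ_25| = 12 × 25 = 300
Max element order = lcm(12,25) = 300
Cyclic? Yes (gcd=1)

|ℤ_12×ℤ_25| = 300, max element order = 300


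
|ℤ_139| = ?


ℤ_n has n elements.

|ℤ_139| = 139


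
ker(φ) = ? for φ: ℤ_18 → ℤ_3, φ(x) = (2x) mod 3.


Kernel = preimage of identity
ker(φ) = {x ∈ ℤ_18 : 2x ≡ 0 (mod 3)}. Since 3 | 18, φ is well-defined. The kernel is the cyclic subgroup ⟨3⟩ of ℤ_18 (order 6), i.e. {0, 3, 6, 9, 12, 15}

ker(φ) = {0, 3, 6, 9, 12, 15}


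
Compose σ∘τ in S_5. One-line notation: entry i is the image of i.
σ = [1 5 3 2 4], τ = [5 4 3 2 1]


σ∘τ: apply τ first, then σ
1 →τ 5 →σ 4
2 →τ 4 →σ 2
3 →τ 3 →σ 3
4 →τ 2 →σ 5
5 →τ 1 →σ 1

σ∘τ = [4 2 3 5 1]


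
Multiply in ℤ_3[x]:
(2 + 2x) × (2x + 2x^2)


Expand and collect like terms; reduce coefficients mod 3:
x^0: 2·0 = 0 ≡ 0 (mod 3)
x^1: 2·2 + 2·0 = 4 ≡ 1 (mod 3)
x^2: 2·2 + 2·2 = 8 ≡ 2 (mod 3)
x^3: 2·2 = 4 ≡ 1 (mod 3)
Result: x + 2x^2 + x^3

f · g = x + 2x^2 + x^3


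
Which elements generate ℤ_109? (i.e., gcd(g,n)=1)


g generates ℤ_n iff gcd(g,n) = 1
Prime factors of 109: 109
Generators are g ∈ {1,...,108} not divisible by any of these primes.
Generators: {1, 2, 3, 4, 5, 6, 7, 8, 9, 10, 11, 12, 13, 14, 15, 16, 17, 18, 19, 20, 21, 22, 23, 24, 25, 26, 27, 28, 29, 30, 31, 32, 33, 34, 35, 36, 37, 38, 39, 40, 41, 42, 43, 44, 45, 46, 47, 48, 49, 50, 51, 52, 53, 54, 55, 56, 57, 58, 59, 60, 61, 62, 63, 64, 65, 66, 67, 68, 69, 70, 71, 72, 73, 74, 75, 76, 77, 78, 79, 80, 81, 82, 83, 84, 85, 86, 87, 88, 89, 90, 91, 92, 93, 94, 95, 96, 97, 98, 99, 100, 101, 102, 103, 104, 105, 106, 107, 108}
Number of generators = φ(109) = 108

Generators of ℤ_109 = {1, 2, 3, 4, 5, 6, 7, 8, 9, 10, 11, 12, 13, 14, 15, 16, 17, 18, 19, 20, 21, 22, 23, 24, 25, 26, 27, 28, 29, 30, 31, 32, 33, 34, 35, 36, 37, 38, 39, 40, 41, 42, 43, 44, 45, 46, 47, 48, 49, 50, 51, 52, 53, 54, 55, 56, 57, 58, 59, 60, 61, 62, 63, 64, 65, 66, 67, 68, 69, 70, 71, 72, 73, 74, 75, 76, 77, 78, 79, 80, 81, 82, 83, 84, 85, 86, 87, 88, 89, 90, 91, 92, 93, 94, 95, 96, 97, 98, 99, 100, 101, 102, 103, 104, 105, 106, 107, 108}


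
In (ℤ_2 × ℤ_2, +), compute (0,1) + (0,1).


Operation: componentwise addition mod (2, 2)
(0,1) + (0,1) = ((a₁+b₁) mod 2, (a₂+b₂) mod 2) with a = (0,1), b = (0,1)

(0,1) + (0,1) = (0,0)


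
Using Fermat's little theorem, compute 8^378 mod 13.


Fermat's little theorem: if p is prime and gcd(a,p)=1, then a^(p-1) ≡ 1 (mod p)
p = 13 is prime, gcd(8,13) = 1
Reduce exponent: 378 mod 12 = 6
So 8^378 ≡ 8^6 (mod 13)
8^6 mod 13 = 12

8^378 ≡ 12 (mod 13)


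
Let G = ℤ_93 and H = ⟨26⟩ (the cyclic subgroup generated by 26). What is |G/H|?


|⟨26⟩| = n / gcd(26, 93) = 93 / 1 = 93
H is normal (ℤ_93 is abelian).
|G/H| = |G| / |H| = 93 / 93 = 1

|G/H| = 1


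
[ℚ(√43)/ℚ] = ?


√43 has minimal polynomial x² - 43 (irreducible over ℚ since 43 is squarefree)

[ℚ(√43)/ℚ] = 2


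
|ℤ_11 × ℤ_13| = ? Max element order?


|ℤ_11 × ℤ_13| = 11 × 13 = 143
Max element order = lcm(11,13) = 143
Cyclic? Yes (gcd=1)

|ℤ_11×ℤ_13| = 143, max element order = 143


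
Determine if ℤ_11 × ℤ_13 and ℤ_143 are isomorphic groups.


Comparing ℤ_11 × ℤ_13 and ℤ_143:
gcd(11,13) = 1, so ℤ_11 × ℤ_13 ≅ ℤ_143 (CRT)

Yes, ℤ_11 × ℤ_13 ≅ ℤ_143


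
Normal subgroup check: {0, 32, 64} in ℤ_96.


H = {0, 32, 64} in ℤ_96
ℤ_96 is abelian; every subgroup of an abelian group is normal

Yes, normal subgroup


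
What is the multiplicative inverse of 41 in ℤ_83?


Use the extended Euclidean algorithm to write 1 = 41·s + 83·t; then s mod 83 is the inverse.
Euclidean algorithm:
  41 = 0·83 + 41
  83 = 2·41 + 1
  41 = 41·1 + 0
gcd(41,83) = 1
Back-substitution gives: 41·(-2) + 83·(1) = 1
So 41⁻¹ ≡ -2 ≡ 81 (mod 83)
Check: 41 × 81 = 3321 ≡ 1 (mod 83) ✓

41⁻¹ ≡ 81 (mod 83)


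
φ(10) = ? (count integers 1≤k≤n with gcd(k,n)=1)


φ(n) = count of k ∈ {1,...,n} with gcd(k,n)=1
Coprimes to 10: {1, 3, 7, 9}
Count: 4

φ(10) = 4


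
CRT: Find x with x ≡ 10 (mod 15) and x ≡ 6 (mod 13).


m₁ = 15, m₂ = 13, gcd = 1, so CRT applies. M = m₁·m₂ = 195
Let M₁ = M/m₁ = 13, M₂ = M/m₂ = 15
Find y₁ ≡ M₁⁻¹ (mod m₁): 13⁻¹ ≡ 7 (mod 15)
Find y₂ ≡ M₂⁻¹ (mod m₂): 15⁻¹ ≡ 7 (mod 13)
x = a₁·M₁·y₁ + a₂·M₂·y₂ = 10·13·7 + 6·15·7 = 1540
Reduce mod 195: x ≡ 175
Check: 175 mod 15 = 10 ✓, 175 mod 13 = 6 ✓

x ≡ 175 (mod 195)


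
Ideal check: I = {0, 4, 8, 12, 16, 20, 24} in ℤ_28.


Check ideal conditions for I = {0, 4, 8, 12, 16, 20, 24} in ℤ_28:
(1) I is an additive subgroup? Yes
(2) For r ∈ ℤ_28 and a ∈ I: r·a ∈ I? Yes

Yes, I is an ideal of ℤ_28


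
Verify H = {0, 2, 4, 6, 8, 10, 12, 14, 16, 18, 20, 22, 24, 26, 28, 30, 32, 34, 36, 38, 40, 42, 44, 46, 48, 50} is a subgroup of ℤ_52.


Subgroup test for H = {0, 2, 4, 6, 8, 10, 12, 14, 16, 18, 20, 22, 24, 26, 28, 30, 32, 34, 36, 38, 40, 42, 44, 46, 48, 50} in (ℤ_52, +):
(1) 0 ∈ H? Yes
(2) Closure: for all a,b ∈ H, (a+b) mod 52 ∈ H? Yes
(3) Inverses: for all a ∈ H, -a mod 52 ∈ H? Yes

Yes, H is a subgroup of ℤ_52


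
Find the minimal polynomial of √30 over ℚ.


√30 satisfies x² - 30 = 0, irreducible over ℚ since 30 is squarefree

Minimal polynomial: x² - 30


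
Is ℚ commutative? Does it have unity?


ℚ is a field: commutative, has unity, every nonzero element is a unit (hence an integral domain)
Commutative: Yes
Integral domain: Yes
Has unity: Yes

ℚ: Commutative=Yes, Unity=Yes


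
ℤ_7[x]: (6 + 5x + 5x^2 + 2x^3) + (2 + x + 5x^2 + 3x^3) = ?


Add coefficients mod 7:
x^0: 6 + 2 = 1 (mod 7)
x^1: 5 + 1 = 6 (mod 7)
x^2: 5 + 5 = 3 (mod 7)
x^3: 2 + 3 = 5 (mod 7)
Result: 1 + 6x + 3x^2 + 5x^3

f + g = 1 + 6x + 3x^2 + 5x^3


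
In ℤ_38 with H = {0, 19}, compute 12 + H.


12 + H = {12 + h (mod 38) : h ∈ H}
12+0=12, 12+19=31

12 + H = {12, 31}


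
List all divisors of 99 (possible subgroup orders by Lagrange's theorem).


Lagrange's theorem: |H| divides |G|
|G| = 99
Divisors of 99: 1, 3, 9, 11, 33, 99

Possible subgroup orders: {1, 3, 9, 11, 33, 99}


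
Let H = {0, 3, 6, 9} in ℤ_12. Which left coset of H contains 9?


9 + H = {9 + h (mod 12) : h ∈ H}
9+0=9, 9+3=0, 9+6=3, 9+9=6
9 + H = {0, 3, 6, 9} = 0 + H

9 + H = {0, 3, 6, 9}


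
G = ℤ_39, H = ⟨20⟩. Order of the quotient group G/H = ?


|⟨20⟩| = n / gcd(20, 39) = 39 / 1 = 39
H is normal (ℤ_39 is abelian).
|G/H| = |G| / |H| = 39 / 39 = 1

|G/H| = 1


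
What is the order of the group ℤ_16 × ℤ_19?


|A × B| = |A| · |B|
|ℤ_16 × ℤ_19| = 16 × 19 = 304

|ℤ_16 × ℤ_19| = 304


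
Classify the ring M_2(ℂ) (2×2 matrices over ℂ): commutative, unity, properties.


Matrix multiplication is non-commutative for n ≥ 2; the identity matrix I is the unity; singular matrices give zero divisors, so not an integral domain
Commutative: No
Integral domain: No
Has unity: Yes

M_2(ℂ) (2×2 matrices over ℂ): Commutative=No, Unity=Yes


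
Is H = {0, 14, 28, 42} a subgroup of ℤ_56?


Subgroup test for H = {0, 14, 28, 42} in (ℤ_56, +):
(1) 0 ∈ H? Yes
(2) Closure: for all a,b ∈ H, (a+b) mod 56 ∈ H? Yes
(3) Inverses: for all a ∈ H, -a mod 56 ∈ H? Yes

Yes, H is a subgroup of ℤ_56


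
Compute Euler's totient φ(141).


Factor n: 141 = 3 × 47
φ(n) = n · ∏(1 - 1/p) over distinct primes p | n
φ(141) = 141 · (1 - 1/3) · (1 - 1/47) = 92

φ(141) = 92


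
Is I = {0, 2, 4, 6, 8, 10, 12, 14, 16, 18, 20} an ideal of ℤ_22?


Check ideal conditions for I = {0, 2, 4, 6, 8, 10, 12, 14, 16, 18, 20} in ℤ_22:
(1) I is an additive subgroup? Yes
(2) For r ∈ ℤ_22 and a ∈ I: r·a ∈ I? Yes

Yes, I is an ideal of ℤ_22


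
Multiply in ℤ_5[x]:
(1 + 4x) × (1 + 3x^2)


Expand and collect like terms; reduce coefficients mod 5:
x^0: 1·1 = 1 ≡ 1 (mod 5)
x^1: 1·0 + 4·1 = 4 ≡ 4 (mod 5)
x^2: 1·3 + 4·0 = 3 ≡ 3 (mod 5)
x^3: 4·3 = 12 ≡ 2 (mod 5)
Result: 1 + 4x + 3x^2 + 2x^3

f · g = 1 + 4x + 3x^2 + 2x^3


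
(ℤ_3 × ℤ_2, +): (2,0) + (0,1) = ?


Operation: componentwise addition mod (3, 2)
(2,0) + (0,1) = ((a₁+b₁) mod 3, (a₂+b₂) mod 2) with a = (2,0), b = (0,1)

(2,0) + (0,1) = (2,1)


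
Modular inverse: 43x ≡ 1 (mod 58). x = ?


Use the extended Euclidean algorithm to write 1 = 43·s + 58·t; then s mod 58 is the inverse.
Euclidean algorithm:
  43 = 0·58 + 43
  58 = 1·43 + 15
  43 = 2·15 + 13
  15 = 1·13 + 2
  13 = 6·2 + 1
  2 = 2·1 + 0
gcd(43,58) = 1
Back-substitution gives: 43·(27) + 58·(-20) = 1
So 43⁻¹ ≡ 27 ≡ 27 (mod 58)
Check: 43 × 27 = 1161 ≡ 1 (mod 58) ✓

43⁻¹ ≡ 27 (mod 58)


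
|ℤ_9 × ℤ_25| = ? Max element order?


|ℤ_9 × ℤ_25| = 9 × 25 = 225
Max element order = lcm(9,25) = 225
Cyclic? Yes (gcd=1)

|ℤ_9×ℤ_25| = 225, max element order = 225


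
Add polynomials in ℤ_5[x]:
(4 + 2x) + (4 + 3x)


Add coefficients mod 5:
x^0: 4 + 4 = 3 (mod 5)
x^1: 2 + 3 = 0 (mod 5)
Result: 3

f + g = 3


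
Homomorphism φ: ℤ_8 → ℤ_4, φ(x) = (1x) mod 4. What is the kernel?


Kernel = preimage of identity
ker(φ) = {x ∈ ℤ_8 : 1x ≡ 0 (mod 4)}. Since 4 | 8, φ is well-defined. The kernel is the cyclic subgroup ⟨4⟩ of ℤ_8 (order 2), i.e. {0, 4}

ker(φ) = {0, 4}


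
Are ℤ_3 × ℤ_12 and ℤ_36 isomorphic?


Comparing ℤ_3 × ℤ_12 and ℤ_36:
gcd(3,12) = 3 ≠ 1. Max element order in ℤ_3×ℤ_12 is lcm(3,12) = 12 < 36, so it has no element of order 36

No, ℤ_3 × ℤ_12 ≇ ℤ_36


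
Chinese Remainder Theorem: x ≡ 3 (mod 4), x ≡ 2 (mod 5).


m₁ = 4, m₂ = 5, gcd = 1, so CRT applies. M = m₁·m₂ = 20
Let M₁ = M/m₁ = 5, M₂ = M/m₂ = 4
Find y₁ ≡ M₁⁻¹ (mod m₁): 5⁻¹ ≡ 1 (mod 4)
Find y₂ ≡ M₂⁻¹ (mod m₂): 4⁻¹ ≡ 4 (mod 5)
x = a₁·M₁·y₁ + a₂·M₂·y₂ = 3·5·1 + 2·4·4 = 47
Reduce mod 20: x ≡ 7
Check: 7 mod 4 = 3 ✓, 7 mod 5 = 2 ✓

x ≡ 7 (mod 20)


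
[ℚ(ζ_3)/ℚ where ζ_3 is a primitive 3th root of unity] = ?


[ℚ(ζ_n):ℚ] = deg Φ_n(x) = φ(n). Here φ(3) = 2

[ℚ(ζ_3)/ℚ where ζ_3 is a primitive 3th root of unity] = 2


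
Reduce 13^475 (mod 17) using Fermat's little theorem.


Fermat's little theorem: if p is prime and gcd(a,p)=1, then a^(p-1) ≡ 1 (mod p)
p = 17 is prime, gcd(13,17) = 1
Reduce exponent: 475 mod 16 = 11
So 13^475 ≡ 13^11 (mod 17)
13^11 mod 17 = 4

13^475 ≡ 4 (mod 17)


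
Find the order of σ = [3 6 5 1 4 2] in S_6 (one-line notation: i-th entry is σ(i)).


Cycle decomposition: (1 3 5 4) (2 6)
Cycle lengths: 4, 2
Order = lcm(4, 2) = 4

ord(σ) = 4


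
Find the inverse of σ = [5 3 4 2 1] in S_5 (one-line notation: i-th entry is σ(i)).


To find σ⁻¹, swap domain and range:
σ(1) = 5 → σ⁻¹(5) = 1
σ(2) = 3 → σ⁻¹(3) = 2
σ(3) = 4 → σ⁻¹(4) = 3
σ(4) = 2 → σ⁻¹(2) = 4
σ(5) = 1 → σ⁻¹(1) = 5

σ⁻¹ = [5 4 2 3 1]


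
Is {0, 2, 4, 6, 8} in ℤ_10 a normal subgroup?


H = {0, 2, 4, 6, 8} in ℤ_10
ℤ_10 is abelian; every subgroup of an abelian group is normal

Yes, normal subgroup


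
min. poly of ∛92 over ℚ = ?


∛92 satisfies x³ - 92 = 0, irreducible over ℚ (no rational root; 92 is not a perfect cube)

Minimal polynomial: x³ - 92


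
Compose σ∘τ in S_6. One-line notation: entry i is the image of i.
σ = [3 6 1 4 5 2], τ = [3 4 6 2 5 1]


σ∘τ: apply τ first, then σ
1 →τ 3 →σ 1
2 →τ 4 →σ 4
3 →τ 6 →σ 2
4 →τ 2 →σ 6
5 →τ 5 →σ 5
6 →τ 1 →σ 3

σ∘τ = [1 4 2 6 5 3]


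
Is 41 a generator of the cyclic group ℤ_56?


g generates ℤ_n iff gcd(g, n) = 1
gcd(41, 56) = 1
Since gcd = 1, 41 is a generator.

Yes, 41 generates ℤ_56


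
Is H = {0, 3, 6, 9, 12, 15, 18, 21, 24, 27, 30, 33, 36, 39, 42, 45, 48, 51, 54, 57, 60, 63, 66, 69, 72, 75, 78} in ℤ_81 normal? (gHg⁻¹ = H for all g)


H = {0, 3, 6, 9, 12, 15, 18, 21, 24, 27, 30, 33, 36, 39, 42, 45, 48, 51, 54, 57, 60, 63, 66, 69, 72, 75, 78} in ℤ_81
ℤ_81 is abelian; every subgroup of an abelian group is normal

Yes, normal subgroup


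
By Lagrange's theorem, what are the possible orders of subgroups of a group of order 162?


Lagrange's theorem: |H| divides |G|
|G| = 162
Divisors of 162: 1, 2, 3, 6, 9, 18, 27, 54, 81, 162

Possible subgroup orders: {1, 2, 3, 6, 9, 18, 27, 54, 81, 162}


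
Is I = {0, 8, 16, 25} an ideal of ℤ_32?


Check ideal conditions for I = {0, 8, 16, 25} in ℤ_32:
(1) I is an additive subgroup? No
(2) For r ∈ ℤ_32 and a ∈ I: r·a ∈ I? No  [counterexample: r=2, a=25, r·a mod 32 = 18 ∉ I]

No, I is not an ideal of ℤ_32


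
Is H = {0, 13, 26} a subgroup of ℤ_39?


Subgroup test for H = {0, 13, 26} in (ℤ_39, +):
(1) 0 ∈ H? Yes
(2) Closure: for all a,b ∈ H, (a+b) mod 39 ∈ H? Yes
(3) Inverses: for all a ∈ H, -a mod 39 ∈ H? Yes

Yes, H is a subgroup of ℤ_39


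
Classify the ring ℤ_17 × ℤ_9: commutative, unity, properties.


Direct product ring; commutative with unity (1,1); but (1,0)·(0,1) = (0,0) gives zero divisors, so not an integral domain
Commutative: Yes
Integral domain: No
Has unity: Yes

ℤ_17 × ℤ_9: Commutative=Yes, Unity=Yes


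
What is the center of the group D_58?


Z(G) = {g ∈ G | gx = xg for all x ∈ G}
For even n, Z(D_n) = {e, r^(n/2)}: the 180° rotation r^29 commutes with every reflection and rotation

Z(D_58) = {e, r^29}


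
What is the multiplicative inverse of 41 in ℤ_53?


Use the extended Euclidean algorithm to write 1 = 41·s + 53·t; then s mod 53 is the inverse.
Euclidean algorithm:
  41 = 0·53 + 41
  53 = 1·41 + 12
  41 = 3·12 + 5
  12 = 2·5 + 2
  5 = 2·2 + 1
  2 = 2·1 + 0
gcd(41,53) = 1
Back-substitution gives: 41·(22) + 53·(-17) = 1
So 41⁻¹ ≡ 22 ≡ 22 (mod 53)
Check: 41 × 22 = 902 ≡ 1 (mod 53) ✓

41⁻¹ ≡ 22 (mod 53)


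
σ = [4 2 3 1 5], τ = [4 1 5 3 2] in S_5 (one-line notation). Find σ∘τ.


σ∘τ: apply τ first, then σ
1 →τ 4 →σ 1
2 →τ 1 →σ 4
3 →τ 5 →σ 5
4 →τ 3 →σ 3
5 →τ 2 →σ 2

σ∘τ = [1 4 5 3 2]


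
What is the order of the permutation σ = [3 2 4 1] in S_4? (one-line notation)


Cycle decomposition: (1 3 4)
Cycle lengths: 3
Order = lcm(3) = 3

ord(σ) = 3


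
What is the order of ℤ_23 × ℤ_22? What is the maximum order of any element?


|ℤ_23 × ℤ_22| = 23 × 22 = 506
Max element order = lcm(23,22) = 506
Cyclic? Yes (gcd=1)

|ℤ_23×ℤ_22| = 506, max element order = 506


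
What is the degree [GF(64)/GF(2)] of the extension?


GF(64) = GF(2^6), so the extension degree is 6

[GF(64)/GF(2)] = 6


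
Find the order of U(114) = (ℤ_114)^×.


U(n) is the group of units mod n; |U(n)| = φ(n)
|U(114)| = φ(114) = 36

|U(114) = (ℤ_114)^×| = 36


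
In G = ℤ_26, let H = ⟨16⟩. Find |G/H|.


|⟨16⟩| = n / gcd(16, 26) = 26 / 2 = 13
H is normal (ℤ_26 is abelian).
|G/H| = |G| / |H| = 26 / 13 = 2

|G/H| = 2


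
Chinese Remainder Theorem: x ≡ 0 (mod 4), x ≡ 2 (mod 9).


m₁ = 4, m₂ = 9, gcd = 1, so CRT applies. M = m₁·m₂ = 36
Let M₁ = M/m₁ = 9, M₂ = M/m₂ = 4
Find y₁ ≡ M₁⁻¹ (mod m₁): 9⁻¹ ≡ 1 (mod 4)
Find y₂ ≡ M₂⁻¹ (mod m₂): 4⁻¹ ≡ 7 (mod 9)
x = a₁·M₁·y₁ + a₂·M₂·y₂ = 0·9·1 + 2·4·7 = 56
Reduce mod 36: x ≡ 20
Check: 20 mod 4 = 0 ✓, 20 mod 9 = 2 ✓

x ≡ 20 (mod 36)


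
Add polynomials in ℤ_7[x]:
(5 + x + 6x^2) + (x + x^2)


Add coefficients mod 7:
x^0: 5 + 0 = 5 (mod 7)
x^1: 1 + 1 = 2 (mod 7)
x^2: 6 + 1 = 0 (mod 7)
Result: 5 + 2x

f + g = 5 + 2x


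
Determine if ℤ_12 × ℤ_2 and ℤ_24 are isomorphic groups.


Comparing ℤ_12 × ℤ_2 and ℤ_24:
gcd(12,2) = 2 ≠ 1. Max element order in ℤ_12×ℤ_2 is lcm(12,2) = 12 < 24, so it has no element of order 24

No, ℤ_12 × ℤ_2 ≇ ℤ_24


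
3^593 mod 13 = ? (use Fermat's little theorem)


Fermat's little theorem: if p is prime and gcd(a,p)=1, then a^(p-1) ≡ 1 (mod p)
p = 13 is prime, gcd(3,13) = 1
Reduce exponent: 593 mod 12 = 5
So 3^593 ≡ 3^5 (mod 13)
3^5 mod 13 = 9

3^593 ≡ 9 (mod 13)


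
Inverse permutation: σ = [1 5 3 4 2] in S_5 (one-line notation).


To find σ⁻¹, swap domain and range:
σ(1) = 1 → σ⁻¹(1) = 1
σ(2) = 5 → σ⁻¹(5) = 2
σ(3) = 3 → σ⁻¹(3) = 3
σ(4) = 4 → σ⁻¹(4) = 4
σ(5) = 2 → σ⁻¹(2) = 5

σ⁻¹ = [1 5 3 4 2]


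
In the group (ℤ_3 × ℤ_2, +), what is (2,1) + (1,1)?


Operation: componentwise addition mod (3, 2)
(2,1) + (1,1) = ((a₁+b₁) mod 3, (a₂+b₂) mod 2) with a = (2,1), b = (1,1)

(2,1) + (1,1) = (0,0)


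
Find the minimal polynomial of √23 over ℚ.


√23 satisfies x² - 23 = 0, irreducible over ℚ since 23 is squarefree

Minimal polynomial: x² - 23


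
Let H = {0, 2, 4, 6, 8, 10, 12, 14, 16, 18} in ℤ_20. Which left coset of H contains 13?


13 + H = {13 + h (mod 20) : h ∈ H}
13+0=13, 13+2=15, 13+4=17, 13+6=19, 13+8=1, 13+10=3, 13+12=5, 13+14=7, 13+16=9, 13+18=11
13 + H = {1, 3, 5, 7, 9, 11, 13, 15, 17, 19} = 1 + H

13 + H = {1, 3, 5, 7, 9, 11, 13, 15, 17, 19}


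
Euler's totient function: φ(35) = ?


Factor n: 35 = 5 × 7
φ(n) = n · ∏(1 - 1/p) over distinct primes p | n
φ(35) = 35 · (1 - 1/5) · (1 - 1/7) = 24

φ(35) = 24


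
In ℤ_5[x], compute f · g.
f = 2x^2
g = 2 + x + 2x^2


Expand and collect like terms; reduce coefficients mod 5:
x^0: 0·2 = 0 ≡ 0 (mod 5)
x^1: 0·1 + 0·2 = 0 ≡ 0 (mod 5)
x^2: 0·2 + 0·1 + 2·2 = 4 ≡ 4 (mod 5)
x^3: 0·2 + 2·1 = 2 ≡ 2 (mod 5)
x^4: 2·2 = 4 ≡ 4 (mod 5)
Result: 4x^2 + 2x^3 + 4x^4

f · g = 4x^2 + 2x^3 + 4x^4


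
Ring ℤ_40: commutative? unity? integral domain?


ℤ_40 is a commutative ring with unity 1; 40 = 2×20 is composite, so 2·20 ≡ 0 gives zero divisors (not an integral domain)
Commutative: Yes
Integral domain: No
Has unity: Yes

ℤ_40: Commutative=Yes, Unity=Yes


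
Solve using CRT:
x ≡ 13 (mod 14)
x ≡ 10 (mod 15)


m₁ = 14, m₂ = 15, gcd = 1, so CRT applies. M = m₁·m₂ = 210
Let M₁ = M/m₁ = 15, M₂ = M/m₂ = 14
Find y₁ ≡ M₁⁻¹ (mod m₁): 15⁻¹ ≡ 1 (mod 14)
Find y₂ ≡ M₂⁻¹ (mod m₂): 14⁻¹ ≡ 14 (mod 15)
x = a₁·M₁·y₁ + a₂·M₂·y₂ = 13·15·1 + 10·14·14 = 2155
Reduce mod 210: x ≡ 55
Check: 55 mod 14 = 13 ✓, 55 mod 15 = 10 ✓

x ≡ 55 (mod 210)


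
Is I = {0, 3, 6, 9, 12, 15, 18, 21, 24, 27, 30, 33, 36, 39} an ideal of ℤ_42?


Check ideal conditions for I = {0, 3, 6, 9, 12, 15, 18, 21, 24, 27, 30, 33, 36, 39} in ℤ_42:
(1) I is an additive subgroup? Yes
(2) For r ∈ ℤ_42 and a ∈ I: r·a ∈ I? Yes

Yes, I is an ideal of ℤ_42


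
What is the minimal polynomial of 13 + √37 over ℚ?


Let α = 13 + √37. Then α - 13 = √37, so (α - 13)² = 37, giving α² - 26α + 132 = 0. Degree 2 and α ∉ ℚ, so this is the minimal polynomial.

Minimal polynomial: x² - 26x + 132


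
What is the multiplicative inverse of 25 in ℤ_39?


Use the extended Euclidean algorithm to write 1 = 25·s + 39·t; then s mod 39 is the inverse.
Euclidean algorithm:
  25 = 0·39 + 25
  39 = 1·25 + 14
  25 = 1·14 + 11
  14 = 1·11 + 3
  11 = 3·3 + 2
  3 = 1·2 + 1
  2 = 2·1 + 0
gcd(25,39) = 1
Back-substitution gives: 25·(-14) + 39·(9) = 1
So 25⁻¹ ≡ -14 ≡ 25 (mod 39)
Check: 25 × 25 = 625 ≡ 1 (mod 39) ✓

25⁻¹ ≡ 25 (mod 39)


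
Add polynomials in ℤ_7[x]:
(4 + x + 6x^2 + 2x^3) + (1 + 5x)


Add coefficients mod 7:
x^0: 4 + 1 = 5 (mod 7)
x^1: 1 + 5 = 6 (mod 7)
x^2: 6 + 0 = 6 (mod 7)
x^3: 2 + 0 = 2 (mod 7)
Result: 5 + 6x + 6x^2 + 2x^3

f + g = 5 + 6x + 6x^2 + 2x^3


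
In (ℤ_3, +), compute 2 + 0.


Operation: addition mod 3
2 + 0 = (a + b) mod 3 with a = 2, b = 0

2 + 0 = 2


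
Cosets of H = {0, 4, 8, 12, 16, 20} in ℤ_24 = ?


H = {0, 4, 8, 12, 16, 20}, |H| = 6
Number of cosets = |G|/|H| = 24/6 = 4
0 + H = {0, 4, 8, 12, 16, 20}
1 + H = {1, 5, 9, 13, 17, 21}
2 + H = {2, 6, 10, 14, 18, 22}
3 + H = {3, 7, 11, 15, 19, 23}

Cosets: 0+H={0,4,8,12,16,20}; 1+H={1,5,9,13,17,21}; 2+H={2,6,10,14,18,22}; 3+H={3,7,11,15,19,23}


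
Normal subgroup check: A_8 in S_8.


H = A_8 in S_8
A_8 has index 2 in S_8, and every subgroup of index 2 is normal

Yes, normal subgroup


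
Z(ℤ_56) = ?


Z(G) = {g ∈ G | gx = xg for all x ∈ G}
ℤ_56 is abelian, so Z(G) = G

Z(ℤ_56) = ℤ_56


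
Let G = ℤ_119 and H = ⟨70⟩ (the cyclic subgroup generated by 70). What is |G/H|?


|⟨70⟩| = n / gcd(70, 119) = 119 / 7 = 17
H is normal (ℤ_119 is abelian).
|G/H| = |G| / |H| = 119 / 17 = 7

|G/H| = 7
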